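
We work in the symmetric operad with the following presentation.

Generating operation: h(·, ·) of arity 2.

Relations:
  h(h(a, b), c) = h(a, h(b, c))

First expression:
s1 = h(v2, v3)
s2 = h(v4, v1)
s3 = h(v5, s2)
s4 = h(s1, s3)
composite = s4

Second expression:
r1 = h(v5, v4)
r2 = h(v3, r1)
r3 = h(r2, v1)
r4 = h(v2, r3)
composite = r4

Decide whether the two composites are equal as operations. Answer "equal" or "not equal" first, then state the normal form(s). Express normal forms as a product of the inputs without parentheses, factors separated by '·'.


equal: each reduces to v2 · v3 · v5 · v4 · v1

The first composite normalizes to v2 · v3 · v5 · v4 · v1
The second composite normalizes to v2 · v3 · v5 · v4 · v1
One common form — equal.


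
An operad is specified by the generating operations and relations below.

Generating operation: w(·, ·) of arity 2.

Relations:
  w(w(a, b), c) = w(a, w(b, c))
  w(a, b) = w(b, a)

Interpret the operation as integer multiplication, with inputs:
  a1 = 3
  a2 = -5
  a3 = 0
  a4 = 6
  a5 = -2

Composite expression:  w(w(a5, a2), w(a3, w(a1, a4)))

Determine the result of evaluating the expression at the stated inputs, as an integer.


0

w(a5, a2) = 10
w(a1, a4) = 18
w(a3, w(a1, a4)) = 0
w(w(a5, a2), w(a3, w(a1, a4))) = 0


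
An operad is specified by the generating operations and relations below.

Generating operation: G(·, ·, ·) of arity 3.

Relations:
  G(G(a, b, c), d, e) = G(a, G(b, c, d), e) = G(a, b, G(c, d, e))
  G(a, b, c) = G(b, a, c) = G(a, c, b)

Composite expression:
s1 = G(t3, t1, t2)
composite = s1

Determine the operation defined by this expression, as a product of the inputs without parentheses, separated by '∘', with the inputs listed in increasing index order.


t1 ∘ t2 ∘ t3


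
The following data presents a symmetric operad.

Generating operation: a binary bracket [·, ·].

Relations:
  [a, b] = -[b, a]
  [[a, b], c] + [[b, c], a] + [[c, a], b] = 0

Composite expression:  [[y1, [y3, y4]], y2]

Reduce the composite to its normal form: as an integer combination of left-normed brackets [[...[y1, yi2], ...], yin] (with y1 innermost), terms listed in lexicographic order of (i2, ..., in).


[[[y1, y3], y4], y2] - [[[y1, y4], y3], y2]


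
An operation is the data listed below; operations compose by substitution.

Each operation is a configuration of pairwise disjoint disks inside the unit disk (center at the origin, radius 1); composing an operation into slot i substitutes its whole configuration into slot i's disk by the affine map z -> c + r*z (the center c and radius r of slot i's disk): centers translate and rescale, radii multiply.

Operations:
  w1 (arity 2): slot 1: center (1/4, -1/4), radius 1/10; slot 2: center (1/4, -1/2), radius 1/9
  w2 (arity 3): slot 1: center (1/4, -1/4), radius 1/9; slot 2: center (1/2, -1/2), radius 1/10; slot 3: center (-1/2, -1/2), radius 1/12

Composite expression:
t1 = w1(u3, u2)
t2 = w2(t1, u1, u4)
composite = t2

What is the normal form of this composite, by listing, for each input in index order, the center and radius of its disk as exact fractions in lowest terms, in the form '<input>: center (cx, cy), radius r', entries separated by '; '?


u1: center (1/2, -1/2), radius 1/10; u2: center (5/18, -11/36), radius 1/81; u3: center (5/18, -5/18), radius 1/90; u4: center (-1/2, -1/2), radius 1/12


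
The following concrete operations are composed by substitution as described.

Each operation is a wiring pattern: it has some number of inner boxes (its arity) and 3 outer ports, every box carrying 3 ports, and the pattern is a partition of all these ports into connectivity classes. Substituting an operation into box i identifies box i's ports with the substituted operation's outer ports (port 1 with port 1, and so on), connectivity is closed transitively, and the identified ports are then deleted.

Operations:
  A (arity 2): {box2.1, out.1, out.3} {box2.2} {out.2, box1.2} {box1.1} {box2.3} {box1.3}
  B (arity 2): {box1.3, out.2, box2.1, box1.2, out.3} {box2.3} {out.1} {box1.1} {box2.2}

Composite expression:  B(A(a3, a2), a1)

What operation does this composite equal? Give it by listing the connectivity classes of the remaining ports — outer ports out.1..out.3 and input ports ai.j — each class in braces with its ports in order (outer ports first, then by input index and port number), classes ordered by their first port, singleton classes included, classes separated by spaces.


Reachability decides: close wires over B-identified ports.
after A, the pattern on (a3, a2) reads {out.1, out.3, a2.1} {out.2, a3.2} {a2.2} {a2.3} {a3.1} {a3.3} (out.j = its outer ports)
after B, the pattern on (a3, a2, a1) reads {out.1} {out.2, out.3, a1.1, a2.1, a3.2} {a1.2} {a1.3} {a2.2} {a2.3} {a3.1} {a3.3} (out.j = its outer ports)

{out.1} {out.2, out.3, a1.1, a2.1, a3.2} {a1.2} {a1.3} {a2.2} {a2.3} {a3.1} {a3.3}


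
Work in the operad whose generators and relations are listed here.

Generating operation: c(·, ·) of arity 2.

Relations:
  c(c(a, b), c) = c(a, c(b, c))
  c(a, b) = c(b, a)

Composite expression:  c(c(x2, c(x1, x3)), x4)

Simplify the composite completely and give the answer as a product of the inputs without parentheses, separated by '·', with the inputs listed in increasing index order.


x1 · x2 · x3 · x4


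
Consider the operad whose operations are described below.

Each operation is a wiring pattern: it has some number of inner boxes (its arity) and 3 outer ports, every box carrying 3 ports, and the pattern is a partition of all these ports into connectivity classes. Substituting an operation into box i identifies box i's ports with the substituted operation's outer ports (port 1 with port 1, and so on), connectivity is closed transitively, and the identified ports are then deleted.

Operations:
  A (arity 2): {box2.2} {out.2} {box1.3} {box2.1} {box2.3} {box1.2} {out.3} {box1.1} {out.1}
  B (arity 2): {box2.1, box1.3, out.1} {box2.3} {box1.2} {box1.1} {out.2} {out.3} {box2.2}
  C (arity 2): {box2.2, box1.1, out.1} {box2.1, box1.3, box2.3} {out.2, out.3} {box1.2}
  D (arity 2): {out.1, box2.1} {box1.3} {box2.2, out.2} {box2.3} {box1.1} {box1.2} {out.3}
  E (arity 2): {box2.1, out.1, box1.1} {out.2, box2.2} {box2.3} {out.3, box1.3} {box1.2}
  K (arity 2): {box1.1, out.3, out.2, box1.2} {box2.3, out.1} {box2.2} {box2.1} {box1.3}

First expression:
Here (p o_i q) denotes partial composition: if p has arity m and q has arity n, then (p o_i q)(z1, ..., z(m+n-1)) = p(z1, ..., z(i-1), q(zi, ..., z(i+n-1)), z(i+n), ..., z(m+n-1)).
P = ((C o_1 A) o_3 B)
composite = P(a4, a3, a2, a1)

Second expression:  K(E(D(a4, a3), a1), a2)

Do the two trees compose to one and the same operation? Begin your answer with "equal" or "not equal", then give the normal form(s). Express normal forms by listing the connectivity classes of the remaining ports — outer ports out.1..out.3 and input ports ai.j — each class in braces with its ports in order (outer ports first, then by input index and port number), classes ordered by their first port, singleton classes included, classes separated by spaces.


not equal; first: {out.1} {out.2, out.3} {a1.1, a2.3} {a1.2} {a1.3} {a2.1} {a2.2} {a3.1} {a3.2} {a3.3} {a4.1} {a4.2} {a4.3}; second: {out.1, a2.3} {out.2, out.3, a1.1, a1.2, a3.1} {a1.3} {a2.1} {a2.2} {a3.2} {a3.3} {a4.1} {a4.2} {a4.3}

In normal form, the first expression is {out.1} {out.2, out.3} {a1.1, a2.3} {a1.2} {a1.3} {a2.1} {a2.2} {a3.1} {a3.2} {a3.3} {a4.1} {a4.2} {a4.3}
In normal form, the second expression is {out.1, a2.3} {out.2, out.3, a1.1, a1.2, a3.1} {a1.3} {a2.1} {a2.2} {a3.2} {a3.3} {a4.1} {a4.2} {a4.3}
Different reductions; not equal.


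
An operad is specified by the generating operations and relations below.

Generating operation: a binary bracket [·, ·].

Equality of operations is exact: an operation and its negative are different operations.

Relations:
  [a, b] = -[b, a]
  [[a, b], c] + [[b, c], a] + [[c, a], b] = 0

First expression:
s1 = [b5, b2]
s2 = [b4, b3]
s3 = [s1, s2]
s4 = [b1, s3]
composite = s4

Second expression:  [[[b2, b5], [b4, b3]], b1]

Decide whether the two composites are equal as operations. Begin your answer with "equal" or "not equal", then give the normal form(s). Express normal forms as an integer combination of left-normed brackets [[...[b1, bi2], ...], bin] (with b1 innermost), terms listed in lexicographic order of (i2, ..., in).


equal; the common form is [[[[b1, b2], b5], b3], b4] - [[[[b1, b2], b5], b4], b3] - [[[[b1, b3], b4], b2], b5] + [[[[b1, b3], b4], b5], b2] + [[[[b1, b4], b3], b2], b5] - [[[[b1, b4], b3], b5], b2] - [[[[b1, b5], b2], b3], b4] + [[[[b1, b5], b2], b4], b3]

The first composite normalizes to [[[[b1, b2], b5], b3], b4] - [[[[b1, b2], b5], b4], b3] - [[[[b1, b3], b4], b2], b5] + [[[[b1, b3], b4], b5], b2] + [[[[b1, b4], b3], b2], b5] - [[[[b1, b4], b3], b5], b2] - [[[[b1, b5], b2], b3], b4] + [[[[b1, b5], b2], b4], b3]
The second composite normalizes to [[[[b1, b2], b5], b3], b4] - [[[[b1, b2], b5], b4], b3] - [[[[b1, b3], b4], b2], b5] + [[[[b1, b3], b4], b5], b2] + [[[[b1, b4], b3], b2], b5] - [[[[b1, b4], b3], b5], b2] - [[[[b1, b5], b2], b3], b4] + [[[[b1, b5], b2], b4], b3]
Both agree, so they are equal.


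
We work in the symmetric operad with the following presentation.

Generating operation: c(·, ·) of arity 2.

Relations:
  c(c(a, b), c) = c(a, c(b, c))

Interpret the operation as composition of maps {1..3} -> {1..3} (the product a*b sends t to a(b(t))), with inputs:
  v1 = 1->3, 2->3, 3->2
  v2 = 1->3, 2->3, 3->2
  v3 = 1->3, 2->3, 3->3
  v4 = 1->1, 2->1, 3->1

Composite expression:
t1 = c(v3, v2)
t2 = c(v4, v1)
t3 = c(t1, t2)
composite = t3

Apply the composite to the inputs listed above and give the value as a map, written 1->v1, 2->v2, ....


1->3, 2->3, 3->3

c(v3, v2) = 1->3, 2->3, 3->3
c(v4, v1) = 1->1, 2->1, 3->1
c(c(v3, v2), c(v4, v1)) = 1->3, 2->3, 3->3


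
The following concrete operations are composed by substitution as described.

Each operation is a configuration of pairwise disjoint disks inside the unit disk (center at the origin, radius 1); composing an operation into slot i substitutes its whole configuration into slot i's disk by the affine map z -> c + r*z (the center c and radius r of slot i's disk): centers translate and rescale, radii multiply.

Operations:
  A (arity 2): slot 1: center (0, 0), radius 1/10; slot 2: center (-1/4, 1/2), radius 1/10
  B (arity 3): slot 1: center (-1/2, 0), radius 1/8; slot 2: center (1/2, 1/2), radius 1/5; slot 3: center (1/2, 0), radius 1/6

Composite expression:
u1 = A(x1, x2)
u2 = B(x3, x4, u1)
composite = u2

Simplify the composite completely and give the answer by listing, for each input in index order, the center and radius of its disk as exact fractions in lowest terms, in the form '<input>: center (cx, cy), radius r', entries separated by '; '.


x1: center (1/2, 0), radius 1/60; x2: center (11/24, 1/12), radius 1/60; x3: center (-1/2, 0), radius 1/8; x4: center (1/2, 1/2), radius 1/5

Affine substitution under B: radii multiply and x-centers shift.
x3: after 1 affine step, its disk has center (-1/2, 0), radius 1/8
x4: after 1 affine step, its disk has center (1/2, 1/2), radius 1/5
x1: after 2 affine steps, its disk has center (1/2, 0), radius 1/60
x2: after 2 affine steps, its disk has center (11/24, 1/12), radius 1/60


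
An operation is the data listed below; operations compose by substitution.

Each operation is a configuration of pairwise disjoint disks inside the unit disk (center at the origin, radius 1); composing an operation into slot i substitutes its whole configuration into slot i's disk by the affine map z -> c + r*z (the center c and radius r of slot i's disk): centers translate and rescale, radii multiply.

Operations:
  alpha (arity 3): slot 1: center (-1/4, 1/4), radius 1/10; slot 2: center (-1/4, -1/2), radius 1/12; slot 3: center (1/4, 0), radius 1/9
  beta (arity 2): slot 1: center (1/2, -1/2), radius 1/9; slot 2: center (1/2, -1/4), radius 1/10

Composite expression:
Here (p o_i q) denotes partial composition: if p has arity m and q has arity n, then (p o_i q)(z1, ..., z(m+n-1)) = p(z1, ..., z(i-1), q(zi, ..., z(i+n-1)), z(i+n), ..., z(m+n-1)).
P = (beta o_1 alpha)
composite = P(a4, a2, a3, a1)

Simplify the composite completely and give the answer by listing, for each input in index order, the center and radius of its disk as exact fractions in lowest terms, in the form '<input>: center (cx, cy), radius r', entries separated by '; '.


a1: center (1/2, -1/4), radius 1/10; a2: center (17/36, -5/9), radius 1/108; a3: center (19/36, -1/2), radius 1/81; a4: center (17/36, -17/36), radius 1/90

Below beta, radii multiply path by path; the a-disk centers shift.
input a4: composing its 2 substitution steps yields center (17/36, -17/36), radius 1/90
input a2: composing its 2 substitution steps yields center (17/36, -5/9), radius 1/108
input a3: composing its 2 substitution steps yields center (19/36, -1/2), radius 1/81
input a1: composing its 1 substitution step yields center (1/2, -1/4), radius 1/10


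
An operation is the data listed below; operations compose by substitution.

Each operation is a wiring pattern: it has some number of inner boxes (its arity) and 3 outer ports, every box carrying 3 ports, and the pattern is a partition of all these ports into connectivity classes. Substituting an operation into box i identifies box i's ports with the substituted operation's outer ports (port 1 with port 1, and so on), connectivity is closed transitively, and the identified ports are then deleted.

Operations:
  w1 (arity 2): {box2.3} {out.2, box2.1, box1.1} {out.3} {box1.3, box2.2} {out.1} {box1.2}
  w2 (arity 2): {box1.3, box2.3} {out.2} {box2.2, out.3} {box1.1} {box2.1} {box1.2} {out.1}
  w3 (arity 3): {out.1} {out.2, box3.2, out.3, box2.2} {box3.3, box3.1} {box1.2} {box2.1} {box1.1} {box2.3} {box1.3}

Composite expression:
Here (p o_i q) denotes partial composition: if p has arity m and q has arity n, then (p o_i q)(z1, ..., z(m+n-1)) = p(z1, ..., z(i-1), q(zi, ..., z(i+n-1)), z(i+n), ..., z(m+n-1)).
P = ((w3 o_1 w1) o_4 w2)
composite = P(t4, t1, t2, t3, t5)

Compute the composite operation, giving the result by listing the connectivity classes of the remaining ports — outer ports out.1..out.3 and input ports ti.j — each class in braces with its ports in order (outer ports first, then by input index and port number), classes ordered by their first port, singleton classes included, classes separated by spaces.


{out.1} {out.2, out.3, t2.2} {t1.1, t4.1} {t1.2, t4.3} {t1.3} {t2.1} {t2.3} {t3.1} {t3.2} {t3.3, t5.3} {t4.2} {t5.1} {t5.2}


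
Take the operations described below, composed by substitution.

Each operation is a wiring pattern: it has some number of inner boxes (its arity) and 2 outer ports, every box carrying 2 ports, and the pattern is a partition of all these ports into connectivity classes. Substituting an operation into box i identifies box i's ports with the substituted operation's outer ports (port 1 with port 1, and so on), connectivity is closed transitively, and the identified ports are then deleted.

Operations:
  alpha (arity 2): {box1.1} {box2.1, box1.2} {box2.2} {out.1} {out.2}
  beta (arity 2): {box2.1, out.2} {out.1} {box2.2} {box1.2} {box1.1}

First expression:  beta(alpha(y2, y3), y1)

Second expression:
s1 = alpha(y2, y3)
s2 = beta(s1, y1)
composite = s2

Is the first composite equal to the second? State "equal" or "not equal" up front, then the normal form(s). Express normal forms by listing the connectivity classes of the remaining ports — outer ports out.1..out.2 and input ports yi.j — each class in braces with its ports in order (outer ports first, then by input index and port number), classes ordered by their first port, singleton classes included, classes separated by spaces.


Reducing the first expression gives {out.1} {out.2, y1.1} {y1.2} {y2.1} {y2.2, y3.1} {y3.2}
Reducing the second expression gives {out.1} {out.2, y1.1} {y1.2} {y2.1} {y2.2, y3.1} {y3.2}
The forms coincide; equal.

equal; both compose to {out.1} {out.2, y1.1} {y1.2} {y2.1} {y2.2, y3.1} {y3.2}


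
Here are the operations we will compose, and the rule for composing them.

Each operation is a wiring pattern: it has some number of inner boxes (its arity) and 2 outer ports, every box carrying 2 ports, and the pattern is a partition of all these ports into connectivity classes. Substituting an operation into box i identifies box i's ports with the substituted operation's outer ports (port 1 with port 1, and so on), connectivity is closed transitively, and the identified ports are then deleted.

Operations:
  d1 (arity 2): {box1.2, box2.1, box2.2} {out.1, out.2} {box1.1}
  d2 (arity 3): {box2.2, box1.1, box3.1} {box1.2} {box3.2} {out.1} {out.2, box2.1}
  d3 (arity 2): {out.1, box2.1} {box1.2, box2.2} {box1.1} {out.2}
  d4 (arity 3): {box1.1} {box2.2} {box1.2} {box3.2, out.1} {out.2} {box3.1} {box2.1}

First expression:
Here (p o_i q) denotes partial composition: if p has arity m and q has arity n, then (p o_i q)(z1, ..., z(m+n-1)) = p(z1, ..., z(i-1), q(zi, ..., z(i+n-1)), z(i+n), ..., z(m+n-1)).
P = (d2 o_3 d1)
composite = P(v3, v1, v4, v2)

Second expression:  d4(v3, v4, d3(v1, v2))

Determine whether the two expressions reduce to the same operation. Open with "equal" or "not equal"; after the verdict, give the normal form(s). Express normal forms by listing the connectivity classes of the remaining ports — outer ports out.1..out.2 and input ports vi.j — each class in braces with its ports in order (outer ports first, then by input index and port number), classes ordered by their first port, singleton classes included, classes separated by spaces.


not equal; the first gives {out.1} {out.2, v1.1} {v1.2, v3.1} {v2.1, v2.2, v4.2} {v3.2} {v4.1} and the second {out.1} {out.2} {v1.1} {v1.2, v2.2} {v2.1} {v3.1} {v3.2} {v4.1} {v4.2}


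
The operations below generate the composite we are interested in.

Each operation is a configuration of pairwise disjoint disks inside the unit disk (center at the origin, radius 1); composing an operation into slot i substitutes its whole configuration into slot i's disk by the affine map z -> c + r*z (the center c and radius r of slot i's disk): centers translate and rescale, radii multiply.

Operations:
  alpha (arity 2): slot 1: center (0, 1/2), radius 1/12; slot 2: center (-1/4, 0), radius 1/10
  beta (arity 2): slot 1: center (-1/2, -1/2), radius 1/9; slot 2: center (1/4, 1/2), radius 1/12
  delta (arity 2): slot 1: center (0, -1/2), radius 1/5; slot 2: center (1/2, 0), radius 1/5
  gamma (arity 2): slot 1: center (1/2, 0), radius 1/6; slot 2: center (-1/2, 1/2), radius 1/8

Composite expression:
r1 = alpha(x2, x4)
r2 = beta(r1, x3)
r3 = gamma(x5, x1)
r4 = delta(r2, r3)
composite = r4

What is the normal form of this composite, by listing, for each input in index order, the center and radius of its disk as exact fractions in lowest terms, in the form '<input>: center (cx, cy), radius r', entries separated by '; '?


x1: center (2/5, 1/10), radius 1/40; x2: center (-1/10, -53/90), radius 1/540; x3: center (1/20, -2/5), radius 1/60; x4: center (-19/180, -3/5), radius 1/450; x5: center (3/5, 0), radius 1/30

Each x-disk chains the slot maps above it in delta; radii multiply.
tracing x2 down its 3-map path: center (-1/10, -53/90), radius 1/540
tracing x4 down its 3-map path: center (-19/180, -3/5), radius 1/450
tracing x3 down its 2-map path: center (1/20, -2/5), radius 1/60
tracing x5 down its 2-map path: center (3/5, 0), radius 1/30
tracing x1 down its 2-map path: center (2/5, 1/10), radius 1/40


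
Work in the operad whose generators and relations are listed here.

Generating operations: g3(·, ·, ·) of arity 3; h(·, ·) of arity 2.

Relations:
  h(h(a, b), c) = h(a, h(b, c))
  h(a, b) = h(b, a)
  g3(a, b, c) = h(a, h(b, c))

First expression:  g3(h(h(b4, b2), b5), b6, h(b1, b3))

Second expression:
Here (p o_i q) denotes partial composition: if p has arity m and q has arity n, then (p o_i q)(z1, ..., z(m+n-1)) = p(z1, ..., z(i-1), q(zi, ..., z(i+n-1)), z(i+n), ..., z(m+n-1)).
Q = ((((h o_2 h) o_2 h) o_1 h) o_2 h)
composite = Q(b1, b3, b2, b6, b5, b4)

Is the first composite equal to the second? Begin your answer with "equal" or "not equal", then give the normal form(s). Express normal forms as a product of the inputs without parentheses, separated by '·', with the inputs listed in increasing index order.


equal: each reduces to b1 · b2 · b3 · b4 · b5 · b6


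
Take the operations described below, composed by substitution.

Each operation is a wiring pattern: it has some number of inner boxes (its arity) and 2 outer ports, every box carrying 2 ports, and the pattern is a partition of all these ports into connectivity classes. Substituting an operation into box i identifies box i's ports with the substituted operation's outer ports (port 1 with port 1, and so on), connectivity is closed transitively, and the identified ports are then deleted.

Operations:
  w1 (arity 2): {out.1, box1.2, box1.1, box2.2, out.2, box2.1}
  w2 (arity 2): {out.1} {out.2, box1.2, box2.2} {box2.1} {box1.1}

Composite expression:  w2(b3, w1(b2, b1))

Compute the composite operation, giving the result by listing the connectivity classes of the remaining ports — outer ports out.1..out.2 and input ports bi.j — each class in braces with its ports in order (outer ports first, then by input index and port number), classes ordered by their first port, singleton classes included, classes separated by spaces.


{out.1} {out.2, b1.1, b1.2, b2.1, b2.2, b3.2} {b3.1}


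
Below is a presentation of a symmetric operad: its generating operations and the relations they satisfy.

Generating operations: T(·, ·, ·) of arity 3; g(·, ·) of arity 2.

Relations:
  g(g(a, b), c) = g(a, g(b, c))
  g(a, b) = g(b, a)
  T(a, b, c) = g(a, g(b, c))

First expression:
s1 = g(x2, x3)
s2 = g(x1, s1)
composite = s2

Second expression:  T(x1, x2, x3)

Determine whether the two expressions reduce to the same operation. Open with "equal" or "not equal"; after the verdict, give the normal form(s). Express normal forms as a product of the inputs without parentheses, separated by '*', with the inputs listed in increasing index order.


equal — both sides give x1 * x2 * x3

In normal form, the first expression is x1 * x2 * x3
In normal form, the second expression is x1 * x2 * x3
Both agree, so they are equal.


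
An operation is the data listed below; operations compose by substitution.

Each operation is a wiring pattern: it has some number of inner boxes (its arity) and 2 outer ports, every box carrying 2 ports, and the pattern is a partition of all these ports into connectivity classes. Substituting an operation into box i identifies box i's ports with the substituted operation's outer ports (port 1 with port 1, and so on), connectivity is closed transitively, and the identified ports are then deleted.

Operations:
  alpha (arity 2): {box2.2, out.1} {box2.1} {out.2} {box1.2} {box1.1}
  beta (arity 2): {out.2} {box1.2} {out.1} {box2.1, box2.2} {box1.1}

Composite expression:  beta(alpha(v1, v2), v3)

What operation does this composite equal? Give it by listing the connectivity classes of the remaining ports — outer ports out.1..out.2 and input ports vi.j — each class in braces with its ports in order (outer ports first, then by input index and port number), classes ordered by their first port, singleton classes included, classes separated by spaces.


Substituting into beta glues patterns; closure does the rest.
alpha over (v1, v2) gives {out.1, v2.2} {out.2} {v1.1} {v1.2} {v2.1}, out.j being that stage's outer ports
beta over (v1, v2, v3) gives {out.1} {out.2} {v1.1} {v1.2} {v2.1} {v2.2} {v3.1, v3.2}, out.j being that stage's outer ports

{out.1} {out.2} {v1.1} {v1.2} {v2.1} {v2.2} {v3.1, v3.2}


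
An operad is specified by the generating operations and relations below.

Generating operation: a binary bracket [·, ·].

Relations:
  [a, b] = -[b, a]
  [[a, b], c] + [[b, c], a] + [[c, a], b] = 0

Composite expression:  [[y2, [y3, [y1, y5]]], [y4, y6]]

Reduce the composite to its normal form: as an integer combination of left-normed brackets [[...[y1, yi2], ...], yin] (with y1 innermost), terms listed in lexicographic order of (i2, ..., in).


[[[[[y1, y5], y3], y2], y4], y6] - [[[[[y1, y5], y3], y2], y6], y4]

In the tensor algebra, words opening y1 carry the y1-anchored form.
Composite bracket: [[y2, [y3, [y1, y5]]], [y4, y6]]
Under [a, b] = ab - ba we get 32 signed associative words (2^5 = 32).
Keep just the words that open with y1:
  word y1y5y3y2y4y6 has sign +1, contributing +[[[[[y1, y5], y3], y2], y4], y6]
  word y1y5y3y2y6y4 has sign -1, contributing -[[[[[y1, y5], y3], y2], y6], y4]


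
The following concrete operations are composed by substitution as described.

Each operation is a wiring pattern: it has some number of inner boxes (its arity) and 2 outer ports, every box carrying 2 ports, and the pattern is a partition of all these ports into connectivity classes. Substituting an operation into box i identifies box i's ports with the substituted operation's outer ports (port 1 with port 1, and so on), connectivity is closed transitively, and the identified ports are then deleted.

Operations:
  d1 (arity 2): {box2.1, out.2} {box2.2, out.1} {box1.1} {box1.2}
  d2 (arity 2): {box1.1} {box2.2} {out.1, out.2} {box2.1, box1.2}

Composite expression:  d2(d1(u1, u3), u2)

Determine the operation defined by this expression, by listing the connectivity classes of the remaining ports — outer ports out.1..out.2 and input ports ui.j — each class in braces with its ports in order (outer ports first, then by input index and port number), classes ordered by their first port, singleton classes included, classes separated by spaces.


{out.1, out.2} {u1.1} {u1.2} {u2.1, u3.1} {u2.2} {u3.2}

Two ports join when wires chain via d2-identified ports.
the subtree at d1 composes to {out.1, u3.2} {out.2, u3.1} {u1.1} {u1.2} on (u1, u3); out.j = own outer ports
the subtree at d2 composes to {out.1, out.2} {u1.1} {u1.2} {u2.1, u3.1} {u2.2} {u3.2} on (u1, u3, u2); out.j = own outer ports


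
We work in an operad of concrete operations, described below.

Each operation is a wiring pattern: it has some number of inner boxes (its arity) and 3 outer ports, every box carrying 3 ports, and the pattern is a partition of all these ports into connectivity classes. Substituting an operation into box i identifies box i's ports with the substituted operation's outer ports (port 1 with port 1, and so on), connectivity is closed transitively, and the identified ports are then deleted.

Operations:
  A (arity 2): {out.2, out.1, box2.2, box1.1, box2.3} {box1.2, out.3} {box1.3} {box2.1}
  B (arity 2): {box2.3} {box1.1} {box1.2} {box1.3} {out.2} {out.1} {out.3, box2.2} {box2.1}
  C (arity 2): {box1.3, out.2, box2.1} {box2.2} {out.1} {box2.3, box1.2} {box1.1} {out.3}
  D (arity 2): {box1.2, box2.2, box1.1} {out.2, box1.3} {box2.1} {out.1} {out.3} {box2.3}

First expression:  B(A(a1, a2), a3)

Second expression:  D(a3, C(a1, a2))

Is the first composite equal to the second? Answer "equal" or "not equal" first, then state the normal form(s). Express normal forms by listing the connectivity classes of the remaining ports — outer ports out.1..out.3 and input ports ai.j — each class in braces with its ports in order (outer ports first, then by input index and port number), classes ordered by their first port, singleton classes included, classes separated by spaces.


In normal form, the first expression is {out.1} {out.2} {out.3, a3.2} {a1.1, a2.2, a2.3} {a1.2} {a1.3} {a2.1} {a3.1} {a3.3}
In normal form, the second expression is {out.1} {out.2, a3.3} {out.3} {a1.1} {a1.2, a2.3} {a1.3, a2.1, a3.1, a3.2} {a2.2}
The normal forms differ: not equal.

not equal; the first gives {out.1} {out.2} {out.3, a3.2} {a1.1, a2.2, a2.3} {a1.2} {a1.3} {a2.1} {a3.1} {a3.3} and the second {out.1} {out.2, a3.3} {out.3} {a1.1} {a1.2, a2.3} {a1.3, a2.1, a3.1, a3.2} {a2.2}


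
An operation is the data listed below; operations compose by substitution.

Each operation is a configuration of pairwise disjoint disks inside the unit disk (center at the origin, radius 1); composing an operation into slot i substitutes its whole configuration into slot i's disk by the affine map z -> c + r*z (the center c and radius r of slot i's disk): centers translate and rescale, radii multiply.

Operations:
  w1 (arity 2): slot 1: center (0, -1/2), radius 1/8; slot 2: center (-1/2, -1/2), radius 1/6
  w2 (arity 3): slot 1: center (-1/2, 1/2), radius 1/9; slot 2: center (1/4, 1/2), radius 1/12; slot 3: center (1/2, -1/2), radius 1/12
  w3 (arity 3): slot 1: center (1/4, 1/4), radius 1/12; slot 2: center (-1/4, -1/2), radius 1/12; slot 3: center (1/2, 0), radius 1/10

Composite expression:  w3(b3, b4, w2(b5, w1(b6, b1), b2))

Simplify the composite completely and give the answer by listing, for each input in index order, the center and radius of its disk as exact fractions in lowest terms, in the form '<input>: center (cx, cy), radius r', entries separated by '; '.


b1: center (25/48, 11/240), radius 1/720; b2: center (11/20, -1/20), radius 1/120; b3: center (1/4, 1/4), radius 1/12; b4: center (-1/4, -1/2), radius 1/12; b5: center (9/20, 1/20), radius 1/90; b6: center (21/40, 11/240), radius 1/960

Follow each b-input down from w3: c' goes to c + r*c', radius to r*r'.
b3: after 1 affine step, its disk has center (1/4, 1/4), radius 1/12
b4: after 1 affine step, its disk has center (-1/4, -1/2), radius 1/12
b5: after 2 affine steps, its disk has center (9/20, 1/20), radius 1/90
b6: after 3 affine steps, its disk has center (21/40, 11/240), radius 1/960
b1: after 3 affine steps, its disk has center (25/48, 11/240), radius 1/720
b2: after 2 affine steps, its disk has center (11/20, -1/20), radius 1/120


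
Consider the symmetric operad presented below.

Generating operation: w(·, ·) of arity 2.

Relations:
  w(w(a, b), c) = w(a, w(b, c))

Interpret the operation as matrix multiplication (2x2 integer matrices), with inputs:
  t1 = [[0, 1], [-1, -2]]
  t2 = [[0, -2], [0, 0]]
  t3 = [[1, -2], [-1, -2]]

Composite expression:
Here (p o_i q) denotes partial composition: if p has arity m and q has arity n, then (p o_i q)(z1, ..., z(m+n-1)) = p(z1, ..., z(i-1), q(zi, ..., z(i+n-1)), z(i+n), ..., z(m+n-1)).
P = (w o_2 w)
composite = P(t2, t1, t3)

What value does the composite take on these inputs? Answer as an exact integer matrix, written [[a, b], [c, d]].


[[-2, -12], [0, 0]]

w(t1, t3) = [[-1, -2], [1, 6]]
w(t2, w(t1, t3)) = [[-2, -12], [0, 0]]


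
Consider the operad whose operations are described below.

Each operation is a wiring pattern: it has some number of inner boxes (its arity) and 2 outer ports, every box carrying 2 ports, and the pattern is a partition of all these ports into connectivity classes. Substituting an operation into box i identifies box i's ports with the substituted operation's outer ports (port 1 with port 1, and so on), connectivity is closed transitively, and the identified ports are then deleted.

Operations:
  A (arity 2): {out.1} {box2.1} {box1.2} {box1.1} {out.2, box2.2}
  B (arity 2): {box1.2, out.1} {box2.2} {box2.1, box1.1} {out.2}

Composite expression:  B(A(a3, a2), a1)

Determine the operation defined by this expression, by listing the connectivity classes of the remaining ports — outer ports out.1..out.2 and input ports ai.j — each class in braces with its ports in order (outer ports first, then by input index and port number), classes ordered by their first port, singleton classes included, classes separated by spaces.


{out.1, a2.2} {out.2} {a1.1} {a1.2} {a2.1} {a3.1} {a3.2}

Two ports join when wires chain via B-identified ports.
stage A: inputs (a3, a2), connectivity {out.1} {out.2, a2.2} {a2.1} {a3.1} {a3.2}, out.j its boundary
stage B: inputs (a3, a2, a1), connectivity {out.1, a2.2} {out.2} {a1.1} {a1.2} {a2.1} {a3.1} {a3.2}, out.j its boundary


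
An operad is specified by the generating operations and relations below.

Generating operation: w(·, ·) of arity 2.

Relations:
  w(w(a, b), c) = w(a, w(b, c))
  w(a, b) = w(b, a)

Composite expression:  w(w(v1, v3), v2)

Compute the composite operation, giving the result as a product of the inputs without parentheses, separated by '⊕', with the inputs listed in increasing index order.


v1 ⊕ v2 ⊕ v3


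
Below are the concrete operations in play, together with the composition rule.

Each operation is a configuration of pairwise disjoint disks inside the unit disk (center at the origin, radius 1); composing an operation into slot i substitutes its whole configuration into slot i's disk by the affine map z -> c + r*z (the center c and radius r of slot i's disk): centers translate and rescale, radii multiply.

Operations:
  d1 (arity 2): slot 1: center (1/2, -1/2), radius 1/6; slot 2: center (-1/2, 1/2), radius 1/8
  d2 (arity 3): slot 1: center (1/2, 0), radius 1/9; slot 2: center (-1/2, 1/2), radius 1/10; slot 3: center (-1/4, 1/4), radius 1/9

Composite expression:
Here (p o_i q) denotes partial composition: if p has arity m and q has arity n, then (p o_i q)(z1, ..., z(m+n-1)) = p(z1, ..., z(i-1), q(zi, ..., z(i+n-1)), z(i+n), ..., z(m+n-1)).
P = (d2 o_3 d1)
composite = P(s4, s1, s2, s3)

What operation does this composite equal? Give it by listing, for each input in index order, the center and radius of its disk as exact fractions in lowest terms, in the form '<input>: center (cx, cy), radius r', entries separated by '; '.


s1: center (-1/2, 1/2), radius 1/10; s2: center (-7/36, 7/36), radius 1/54; s3: center (-11/36, 11/36), radius 1/72; s4: center (1/2, 0), radius 1/9

Only the slot chain above each s matters under d2; compose those maps.
input s4: applying the 1 nested substitution gives center (1/2, 0), radius 1/9
input s1: applying the 1 nested substitution gives center (-1/2, 1/2), radius 1/10
input s2: applying the 2 nested substitutions gives center (-7/36, 7/36), radius 1/54
input s3: applying the 2 nested substitutions gives center (-11/36, 11/36), radius 1/72


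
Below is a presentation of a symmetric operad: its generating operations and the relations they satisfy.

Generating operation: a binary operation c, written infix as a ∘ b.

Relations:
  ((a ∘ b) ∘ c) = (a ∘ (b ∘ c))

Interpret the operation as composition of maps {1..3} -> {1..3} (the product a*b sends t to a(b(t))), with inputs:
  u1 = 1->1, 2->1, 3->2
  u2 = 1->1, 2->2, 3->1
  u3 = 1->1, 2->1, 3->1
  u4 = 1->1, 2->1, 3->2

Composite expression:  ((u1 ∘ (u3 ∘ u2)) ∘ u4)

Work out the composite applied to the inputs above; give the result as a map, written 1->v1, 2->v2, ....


1->1, 2->1, 3->1

(u3 ∘ u2) = 1->1, 2->1, 3->1
(u1 ∘ (u3 ∘ u2)) = 1->1, 2->1, 3->1
((u1 ∘ (u3 ∘ u2)) ∘ u4) = 1->1, 2->1, 3->1


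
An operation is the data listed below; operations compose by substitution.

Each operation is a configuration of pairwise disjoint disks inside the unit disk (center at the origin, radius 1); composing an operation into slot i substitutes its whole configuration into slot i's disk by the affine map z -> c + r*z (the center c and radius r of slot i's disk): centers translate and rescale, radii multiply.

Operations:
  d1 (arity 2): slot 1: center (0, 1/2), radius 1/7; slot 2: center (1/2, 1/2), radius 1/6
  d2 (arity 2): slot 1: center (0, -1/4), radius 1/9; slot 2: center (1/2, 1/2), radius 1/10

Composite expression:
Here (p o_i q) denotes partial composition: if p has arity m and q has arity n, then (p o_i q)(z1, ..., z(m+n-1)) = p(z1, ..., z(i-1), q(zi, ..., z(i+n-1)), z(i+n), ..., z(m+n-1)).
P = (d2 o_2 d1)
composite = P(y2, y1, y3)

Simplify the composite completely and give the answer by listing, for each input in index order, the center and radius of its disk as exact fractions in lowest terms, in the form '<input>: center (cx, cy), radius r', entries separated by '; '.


y1: center (1/2, 11/20), radius 1/70; y2: center (0, -1/4), radius 1/9; y3: center (11/20, 11/20), radius 1/60

Follow each y-input down from d2: c' goes to c + r*c', radius to r*r'.
input y2: composing its 1 substitution step yields center (0, -1/4), radius 1/9
input y1: composing its 2 substitution steps yields center (1/2, 11/20), radius 1/70
input y3: composing its 2 substitution steps yields center (11/20, 11/20), radius 1/60


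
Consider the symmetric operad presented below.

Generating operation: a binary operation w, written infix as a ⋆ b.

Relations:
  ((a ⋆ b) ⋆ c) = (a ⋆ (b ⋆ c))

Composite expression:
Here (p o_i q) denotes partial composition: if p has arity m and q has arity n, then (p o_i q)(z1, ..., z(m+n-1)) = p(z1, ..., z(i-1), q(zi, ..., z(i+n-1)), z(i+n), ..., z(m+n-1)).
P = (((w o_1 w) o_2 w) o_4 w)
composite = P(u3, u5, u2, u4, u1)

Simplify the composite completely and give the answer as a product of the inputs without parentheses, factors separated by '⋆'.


u3 ⋆ u5 ⋆ u2 ⋆ u4 ⋆ u1

Key point: w is associative — brackets drop, the u-order remains.
(u5 ⋆ u2) unparenthesizes to u5 ⋆ u2
(u3 ⋆ (u5 ⋆ u2)) unparenthesizes to u3 ⋆ u5 ⋆ u2
(u4 ⋆ u1) unparenthesizes to u4 ⋆ u1
((u3 ⋆ (u5 ⋆ u2)) ⋆ (u4 ⋆ u1)) unparenthesizes to u3 ⋆ u5 ⋆ u2 ⋆ u4 ⋆ u1


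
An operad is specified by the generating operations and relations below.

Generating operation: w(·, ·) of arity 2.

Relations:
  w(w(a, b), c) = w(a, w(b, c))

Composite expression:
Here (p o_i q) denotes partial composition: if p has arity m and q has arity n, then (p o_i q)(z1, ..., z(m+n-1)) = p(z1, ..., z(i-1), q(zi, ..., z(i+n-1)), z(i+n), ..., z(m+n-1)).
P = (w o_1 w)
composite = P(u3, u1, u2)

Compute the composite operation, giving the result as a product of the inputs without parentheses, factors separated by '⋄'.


Associativity of w dissolves the nesting; only the u-input order survives.
w(u3, u1) flattens to u3 ⋄ u1
w(w(u3, u1), u2) flattens to u3 ⋄ u1 ⋄ u2

u3 ⋄ u1 ⋄ u2


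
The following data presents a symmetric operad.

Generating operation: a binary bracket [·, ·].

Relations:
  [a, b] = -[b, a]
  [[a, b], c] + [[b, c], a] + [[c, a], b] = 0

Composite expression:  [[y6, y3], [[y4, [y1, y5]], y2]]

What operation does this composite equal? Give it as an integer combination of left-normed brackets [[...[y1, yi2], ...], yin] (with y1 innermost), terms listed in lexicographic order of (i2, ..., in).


A multilinear Lie element is pinned by y1-initial words (y1 innermost).
Composite bracket: [[y6, y3], [[y4, [y1, y5]], y2]]
Full expansion: 32 signed words from ab - ba (2^5 = 32).
The y1-initial words carry the normal form:
  sign of y1y5y4y2y3y6 is -1, so it contributes -[[[[[y1, y5], y4], y2], y3], y6]
  sign of y1y5y4y2y6y3 is +1, so it contributes +[[[[[y1, y5], y4], y2], y6], y3]

-[[[[[y1, y5], y4], y2], y3], y6] + [[[[[y1, y5], y4], y2], y6], y3]


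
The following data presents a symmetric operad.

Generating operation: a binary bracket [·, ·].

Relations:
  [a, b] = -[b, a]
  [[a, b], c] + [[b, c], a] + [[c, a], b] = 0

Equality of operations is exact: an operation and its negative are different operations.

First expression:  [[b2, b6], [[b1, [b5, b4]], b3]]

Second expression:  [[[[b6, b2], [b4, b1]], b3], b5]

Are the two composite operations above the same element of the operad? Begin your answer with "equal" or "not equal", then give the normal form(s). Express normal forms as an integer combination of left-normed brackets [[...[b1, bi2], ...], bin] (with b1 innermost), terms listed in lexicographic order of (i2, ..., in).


not equal — first [[[[[b1, b4], b5], b3], b2], b6] - [[[[[b1, b4], b5], b3], b6], b2] - [[[[[b1, b5], b4], b3], b2], b6] + [[[[[b1, b5], b4], b3], b6], b2], second -[[[[[b1, b4], b2], b6], b3], b5] + [[[[[b1, b4], b6], b2], b3], b5]

The first expression reduces to [[[[[b1, b4], b5], b3], b2], b6] - [[[[[b1, b4], b5], b3], b6], b2] - [[[[[b1, b5], b4], b3], b2], b6] + [[[[[b1, b5], b4], b3], b6], b2]
The second expression reduces to -[[[[[b1, b4], b2], b6], b3], b5] + [[[[[b1, b4], b6], b2], b3], b5]
Different reductions; not equal.


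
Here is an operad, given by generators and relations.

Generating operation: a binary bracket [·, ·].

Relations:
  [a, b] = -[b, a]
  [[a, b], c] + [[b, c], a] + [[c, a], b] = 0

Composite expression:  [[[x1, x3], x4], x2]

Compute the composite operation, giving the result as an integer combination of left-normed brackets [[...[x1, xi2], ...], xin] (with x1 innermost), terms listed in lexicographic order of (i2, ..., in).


[[[x1, x3], x4], x2]

Left-normed coefficients sit on the x1-initial expansion words.
Composite bracket: [[[x1, x3], x4], x2]
Under [a, b] = ab - ba we get 8 signed associative words (2^3 = 8).
Words beginning with x1 determine it all:
  x1x3x4x2 appears with sign +1, giving the term +[[[x1, x3], x4], x2]
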